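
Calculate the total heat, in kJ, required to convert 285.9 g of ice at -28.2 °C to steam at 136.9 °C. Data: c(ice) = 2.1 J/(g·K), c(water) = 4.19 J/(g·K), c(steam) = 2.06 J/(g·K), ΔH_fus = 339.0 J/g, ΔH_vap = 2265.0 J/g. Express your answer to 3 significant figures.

q1 (heat ice -28.2→0.0 °C): 285.9 × 2.1 × 28.2 = 16931 J
q2 (melt at 0 °C): 285.9 × 339.0 = 96920 J
q3 (heat water 0.0→100.0 °C): 285.9 × 4.19 × 100.0 = 119792 J
q4 (vaporize at 100 °C): 285.9 × 2265.0 = 647564 J
q5 (heat steam 100.0→136.9 °C): 285.9 × 2.06 × 36.9 = 21732 J
Total: 16931 + 96920 + 119792 + 647564 + 21732 = 902939 J = 903 kJ

q = 903 kJ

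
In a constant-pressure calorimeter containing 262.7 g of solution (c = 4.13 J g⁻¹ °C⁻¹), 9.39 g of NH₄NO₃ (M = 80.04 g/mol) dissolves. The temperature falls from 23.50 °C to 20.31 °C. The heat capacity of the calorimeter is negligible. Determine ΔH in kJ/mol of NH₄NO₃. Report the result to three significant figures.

|ΔT| = |20.31 − 23.50| = 3.19 °C
|q_surr| = (262.7 × 4.13) × 3.19 = 1084.951 × 3.19 = 3461 J
n(NH₄NO₃) = 9.39 / 80.04 = 0.1173 mol
Temperature fell, so q_rxn = +|q_surr| = 3.461 kJ
ΔH = q_rxn / n = 29.51 kJ/mol

ΔH = 29.5 kJ/mol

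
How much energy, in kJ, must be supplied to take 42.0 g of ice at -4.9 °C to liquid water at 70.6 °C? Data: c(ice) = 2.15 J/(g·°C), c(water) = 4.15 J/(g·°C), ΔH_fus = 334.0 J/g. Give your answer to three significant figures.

q1 (heat ice -4.9→0.0 °C): 42.0 × 2.15 × 4.9 = 442 J
q2 (melt at 0 °C): 42.0 × 334.0 = 14028 J
q3 (heat water 0.0→70.6 °C): 42.0 × 4.15 × 70.6 = 12306 J
Total: 442 + 14028 + 12306 = 26776 J = 26.8 kJ

q = 26.8 kJ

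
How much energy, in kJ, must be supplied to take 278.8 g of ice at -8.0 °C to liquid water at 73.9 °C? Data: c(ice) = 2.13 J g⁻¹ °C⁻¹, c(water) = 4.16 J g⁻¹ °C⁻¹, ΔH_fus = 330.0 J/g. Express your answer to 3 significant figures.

q = 182 kJ

q1 (heat ice -8.0→0.0 °C): 278.8 × 2.13 × 8.0 = 4751 J
q2 (melt at 0 °C): 278.8 × 330.0 = 92004 J
q3 (heat water 0.0→73.9 °C): 278.8 × 4.16 × 73.9 = 85710 J
Total: 4751 + 92004 + 85710 = 182465 J = 182 kJ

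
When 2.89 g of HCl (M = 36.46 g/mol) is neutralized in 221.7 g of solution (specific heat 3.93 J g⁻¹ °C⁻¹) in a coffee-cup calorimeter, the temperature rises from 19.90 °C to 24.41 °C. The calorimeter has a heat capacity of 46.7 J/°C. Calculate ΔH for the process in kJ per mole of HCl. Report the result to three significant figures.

ΔH = -52.2 kJ/mol

|ΔT| = |24.41 − 19.90| = 4.51 °C
|q_surr| = (221.7 × 3.93 + 46.7) × 4.51 = 917.981 × 4.51 = 4140 J
n(HCl) = 2.89 / 36.46 = 0.07926 mol
Temperature rose, so q_rxn = −|q_surr| = -4.140 kJ
ΔH = q_rxn / n = -52.23 kJ/mol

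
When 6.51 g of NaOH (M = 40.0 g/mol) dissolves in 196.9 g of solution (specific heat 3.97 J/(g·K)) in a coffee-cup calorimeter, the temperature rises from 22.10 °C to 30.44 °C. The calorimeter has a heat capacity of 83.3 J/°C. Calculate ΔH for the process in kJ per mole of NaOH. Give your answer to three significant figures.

ΔH = -44.3 kJ/mol

|ΔT| = |30.44 − 22.10| = 8.34 °C
|q_surr| = (196.9 × 3.97 + 83.3) × 8.34 = 864.993 × 8.34 = 7214 J
n(NaOH) = 6.51 / 40.0 = 0.1628 mol
Temperature rose, so q_rxn = −|q_surr| = -7.214 kJ
ΔH = q_rxn / n = -44.31 kJ/mol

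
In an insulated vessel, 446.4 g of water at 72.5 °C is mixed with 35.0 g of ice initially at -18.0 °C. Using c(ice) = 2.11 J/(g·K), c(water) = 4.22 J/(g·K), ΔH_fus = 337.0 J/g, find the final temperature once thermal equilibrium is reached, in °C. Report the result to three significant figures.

T_f = 60.8 °C

Heat to bring ice to 0 °C and melt it: q₁ = 35.0×2.11×18.0 + 35.0×337.0 = 13124 J
Heat the water can supply cooling to 0 °C: 446.4×4.22×72.5 = 136576 J > q₁, so all ice melts.
Energy balance: 446.4×4.22×(72.5 − T) = 13124 + 35.0×4.22×(T − 0)
1883.808(72.5 − T) = 13124 + 147.7 T
136576 − 13124 = 2031.508 T
T = 123452 / 2031.508 = 60.77 °C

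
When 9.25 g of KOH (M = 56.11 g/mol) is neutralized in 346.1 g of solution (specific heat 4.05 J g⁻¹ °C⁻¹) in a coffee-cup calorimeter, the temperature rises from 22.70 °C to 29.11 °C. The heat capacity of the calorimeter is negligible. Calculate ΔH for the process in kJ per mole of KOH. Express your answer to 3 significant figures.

ΔH = -54.5 kJ/mol

|ΔT| = |29.11 − 22.70| = 6.41 °C
|q_surr| = (346.1 × 4.05) × 6.41 = 1401.705 × 6.41 = 8985 J
n(KOH) = 9.25 / 56.11 = 0.1649 mol
Temperature rose, so q_rxn = −|q_surr| = -8.985 kJ
ΔH = q_rxn / n = -54.49 kJ/mol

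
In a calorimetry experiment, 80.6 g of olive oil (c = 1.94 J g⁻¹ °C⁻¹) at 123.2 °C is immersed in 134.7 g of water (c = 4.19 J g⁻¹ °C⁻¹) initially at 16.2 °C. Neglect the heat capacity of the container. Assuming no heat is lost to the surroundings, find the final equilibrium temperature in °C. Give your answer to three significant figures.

Heat lost by olive oil = heat gained by water.
(80.6)(1.94)(123.2 − T) = (134.7)(4.19)(T − 16.2)
156.364 (123.2 − T) = 564.393 (T − 16.2)
19264 − 156.364 T = 564.393 T − 9143.2
28407.2 = 720.757 T
T = 39.41 °C

T_f = 39.4 °C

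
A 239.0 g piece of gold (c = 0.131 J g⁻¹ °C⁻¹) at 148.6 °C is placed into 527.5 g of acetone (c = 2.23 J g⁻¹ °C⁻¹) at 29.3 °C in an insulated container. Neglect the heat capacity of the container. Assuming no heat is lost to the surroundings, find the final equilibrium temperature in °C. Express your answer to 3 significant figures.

T_f = 32.4 °C

Heat lost by gold = heat gained by acetone.
(239.0)(0.131)(148.6 − T) = (527.5)(2.23)(T − 29.3)
31.309 (148.6 − T) = 1176.325 (T − 29.3)
4652.5 − 31.309 T = 1176.325 T − 34466
39118.5 = 1207.634 T
T = 32.39 °C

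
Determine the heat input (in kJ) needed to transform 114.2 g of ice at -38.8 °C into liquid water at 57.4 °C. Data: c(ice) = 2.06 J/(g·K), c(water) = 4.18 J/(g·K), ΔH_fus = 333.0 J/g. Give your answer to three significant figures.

q1 (heat ice -38.8→0.0 °C): 114.2 × 2.06 × 38.8 = 9128 J
q2 (melt at 0 °C): 114.2 × 333.0 = 38029 J
q3 (heat water 0.0→57.4 °C): 114.2 × 4.18 × 57.4 = 27400 J
Total: 9128 + 38029 + 27400 = 74557 J = 74.6 kJ

q = 74.6 kJ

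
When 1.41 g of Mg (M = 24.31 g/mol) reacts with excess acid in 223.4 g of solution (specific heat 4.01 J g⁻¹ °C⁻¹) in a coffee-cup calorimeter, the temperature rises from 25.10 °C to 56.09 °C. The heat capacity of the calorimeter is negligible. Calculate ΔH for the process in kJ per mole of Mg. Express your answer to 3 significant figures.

ΔH = -479 kJ/mol

|ΔT| = |56.09 − 25.10| = 30.99 °C
|q_surr| = (223.4 × 4.01) × 30.99 = 895.834 × 30.99 = 27760 J
n(Mg) = 1.41 / 24.31 = 0.05800 mol
Temperature rose, so q_rxn = −|q_surr| = -27.76 kJ
ΔH = q_rxn / n = -478.6 kJ/mol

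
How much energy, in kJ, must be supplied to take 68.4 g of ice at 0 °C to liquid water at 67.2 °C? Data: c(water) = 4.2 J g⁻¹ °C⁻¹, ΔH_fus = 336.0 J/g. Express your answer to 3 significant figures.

q = 42.3 kJ

q1 (melt at 0 °C): 68.4 × 336.0 = 22982 J
q2 (heat water 0.0→67.2 °C): 68.4 × 4.2 × 67.2 = 19305 J
Total: 22982 + 19305 = 42287 J = 42.3 kJ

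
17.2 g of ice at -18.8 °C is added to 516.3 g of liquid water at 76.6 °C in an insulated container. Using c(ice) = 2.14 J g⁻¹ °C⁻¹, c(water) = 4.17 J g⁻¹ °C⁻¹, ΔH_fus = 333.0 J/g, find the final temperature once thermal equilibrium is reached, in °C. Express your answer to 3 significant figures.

Heat to bring ice to 0 °C and melt it: q₁ = 17.2×2.14×18.8 + 17.2×333.0 = 6419.6 J
Heat the water can supply cooling to 0 °C: 516.3×4.17×76.6 = 164918 J > q₁, so all ice melts.
Energy balance: 516.3×4.17×(76.6 − T) = 6419.6 + 17.2×4.17×(T − 0)
2152.971(76.6 − T) = 6419.6 + 71.724 T
164918 − 6419.6 = 2224.695 T
T = 158498.4 / 2224.695 = 71.245 °C

T_f = 71.2 °C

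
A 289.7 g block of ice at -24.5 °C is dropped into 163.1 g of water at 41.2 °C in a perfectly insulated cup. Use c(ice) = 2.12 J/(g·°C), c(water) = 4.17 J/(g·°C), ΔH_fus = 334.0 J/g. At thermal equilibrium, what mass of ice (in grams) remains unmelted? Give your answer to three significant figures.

m_ice remaining = 251 g

Heat to warm all ice to 0 °C: 289.7×2.12×24.5 = 15047 J
Heat released by water cooling to 0 °C: 163.1×4.17×41.2 = 28021 J
28021 J < 15047 + 289.7×334.0 = 111806.8 J, so not all ice melts; final T = 0 °C.
Heat left for melting: 28021 − 15047 = 12974 J
Mass melted = 12974 / 334.0 = 38.84 g
Ice remaining = 289.7 − 38.84 = 250.86 g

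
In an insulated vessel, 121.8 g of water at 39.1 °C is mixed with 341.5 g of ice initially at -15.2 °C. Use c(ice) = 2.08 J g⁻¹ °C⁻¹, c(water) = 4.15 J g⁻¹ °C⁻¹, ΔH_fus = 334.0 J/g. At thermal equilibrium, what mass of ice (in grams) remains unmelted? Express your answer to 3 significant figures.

m_ice remaining = 315 g

Heat to warm all ice to 0 °C: 341.5×2.08×15.2 = 10797 J
Heat released by water cooling to 0 °C: 121.8×4.15×39.1 = 19764 J
19764 J < 10797 + 341.5×334.0 = 124858 J, so not all ice melts; final T = 0 °C.
Heat left for melting: 19764 − 10797 = 8967 J
Mass melted = 8967 / 334.0 = 26.85 g
Ice remaining = 341.5 − 26.85 = 314.65 g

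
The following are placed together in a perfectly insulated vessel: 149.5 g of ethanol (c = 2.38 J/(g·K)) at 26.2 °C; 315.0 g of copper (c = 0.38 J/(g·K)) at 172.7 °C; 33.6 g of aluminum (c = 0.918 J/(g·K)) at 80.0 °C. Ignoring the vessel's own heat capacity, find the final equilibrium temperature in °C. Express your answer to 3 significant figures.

T_f = 64.1 °C

Σ mᵢcᵢ(T − Tᵢ) = 0  ⇒  T = Σ mᵢcᵢTᵢ / Σ mᵢcᵢ
Σ mᵢcᵢ = 149.5×2.38 + 315.0×0.38 + 33.6×0.918 = 506.3548
Σ mᵢcᵢTᵢ = 355.81×26.2 + 119.7×172.7 + 30.8448×80.0 = 32462
T = 32462 / 506.3548 = 64.11 °C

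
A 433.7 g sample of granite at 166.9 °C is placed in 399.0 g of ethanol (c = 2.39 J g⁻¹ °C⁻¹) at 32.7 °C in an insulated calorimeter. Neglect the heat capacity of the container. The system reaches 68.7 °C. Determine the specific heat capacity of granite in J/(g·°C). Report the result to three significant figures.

q_gained = (399.0 × 2.39) × (68.7 − 32.7) = 34330 J
q_lost = 433.7 × c × (166.9 − 68.7) = 42589.34 c
Set equal: c = 34330 / 42589.34 = 0.806 J/(g·°C)

c = 0.806 J/(g·°C)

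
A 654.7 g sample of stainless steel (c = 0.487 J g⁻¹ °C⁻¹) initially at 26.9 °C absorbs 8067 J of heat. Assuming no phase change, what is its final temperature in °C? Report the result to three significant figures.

ΔT = q / (m c) = 8067 / (654.7 × 0.487) = 25.30 °C
T_f = 26.9 + 25.30 = 52.20 °C

T_f = 52.2 °C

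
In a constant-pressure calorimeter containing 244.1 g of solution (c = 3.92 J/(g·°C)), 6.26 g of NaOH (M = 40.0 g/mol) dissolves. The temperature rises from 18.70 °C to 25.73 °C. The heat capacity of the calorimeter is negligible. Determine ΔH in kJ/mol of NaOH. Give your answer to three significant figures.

|ΔT| = |25.73 − 18.70| = 7.03 °C
|q_surr| = (244.1 × 3.92) × 7.03 = 956.872 × 7.03 = 6727 J
n(NaOH) = 6.26 / 40.0 = 0.1565 mol
Temperature rose, so q_rxn = −|q_surr| = -6.727 kJ
ΔH = q_rxn / n = -42.98 kJ/mol

ΔH = -43.0 kJ/mol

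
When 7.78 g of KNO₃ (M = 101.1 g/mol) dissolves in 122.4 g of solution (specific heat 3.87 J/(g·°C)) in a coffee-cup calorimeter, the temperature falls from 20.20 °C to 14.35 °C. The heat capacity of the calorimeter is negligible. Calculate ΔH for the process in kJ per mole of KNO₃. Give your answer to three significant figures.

|ΔT| = |14.35 − 20.20| = 5.85 °C
|q_surr| = (122.4 × 3.87) × 5.85 = 473.688 × 5.85 = 2771 J
n(KNO₃) = 7.78 / 101.1 = 0.07695 mol
Temperature fell, so q_rxn = +|q_surr| = 2.771 kJ
ΔH = q_rxn / n = 36.01 kJ/mol

ΔH = 36.0 kJ/mol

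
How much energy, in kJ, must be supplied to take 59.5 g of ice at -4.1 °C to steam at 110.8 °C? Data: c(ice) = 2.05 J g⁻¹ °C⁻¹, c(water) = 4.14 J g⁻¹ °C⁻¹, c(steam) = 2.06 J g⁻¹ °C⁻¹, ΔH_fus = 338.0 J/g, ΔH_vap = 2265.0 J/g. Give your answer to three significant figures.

q = 181 kJ

q1 (heat ice -4.1→0.0 °C): 59.5 × 2.05 × 4.1 = 500 J
q2 (melt at 0 °C): 59.5 × 338.0 = 20111 J
q3 (heat water 0.0→100.0 °C): 59.5 × 4.14 × 100.0 = 24633 J
q4 (vaporize at 100 °C): 59.5 × 2265.0 = 134768 J
q5 (heat steam 100.0→110.8 °C): 59.5 × 2.06 × 10.8 = 1324 J
Total: 500 + 20111 + 24633 + 134768 + 1324 = 181336 J = 181 kJ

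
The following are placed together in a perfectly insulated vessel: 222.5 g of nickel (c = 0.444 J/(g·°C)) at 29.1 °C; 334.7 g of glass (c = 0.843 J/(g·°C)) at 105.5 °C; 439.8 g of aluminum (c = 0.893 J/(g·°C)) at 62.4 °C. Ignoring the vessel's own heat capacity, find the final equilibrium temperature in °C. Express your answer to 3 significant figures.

Σ mᵢcᵢ(T − Tᵢ) = 0  ⇒  T = Σ mᵢcᵢTᵢ / Σ mᵢcᵢ
Σ mᵢcᵢ = 222.5×0.444 + 334.7×0.843 + 439.8×0.893 = 773.6835
Σ mᵢcᵢTᵢ = 98.79×29.1 + 282.1521×105.5 + 392.7414×62.4 = 57149
T = 57149 / 773.6835 = 73.87 °C

T_f = 73.9 °C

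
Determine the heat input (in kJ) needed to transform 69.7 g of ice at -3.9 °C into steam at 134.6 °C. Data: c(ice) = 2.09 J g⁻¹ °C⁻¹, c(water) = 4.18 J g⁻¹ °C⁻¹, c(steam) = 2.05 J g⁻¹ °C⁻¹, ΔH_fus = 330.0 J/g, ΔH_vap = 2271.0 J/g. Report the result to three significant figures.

q1 (heat ice -3.9→0.0 °C): 69.7 × 2.09 × 3.9 = 568 J
q2 (melt at 0 °C): 69.7 × 330.0 = 23001 J
q3 (heat water 0.0→100.0 °C): 69.7 × 4.18 × 100.0 = 29135 J
q4 (vaporize at 100 °C): 69.7 × 2271.0 = 158289 J
q5 (heat steam 100.0→134.6 °C): 69.7 × 2.05 × 34.6 = 4944 J
Total: 568 + 23001 + 29135 + 158289 + 4944 = 215937 J = 216 kJ

q = 216 kJ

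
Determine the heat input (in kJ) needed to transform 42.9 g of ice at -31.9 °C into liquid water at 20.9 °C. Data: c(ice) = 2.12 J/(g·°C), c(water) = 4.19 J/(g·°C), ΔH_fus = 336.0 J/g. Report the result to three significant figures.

q1 (heat ice -31.9→0.0 °C): 42.9 × 2.12 × 31.9 = 2901 J
q2 (melt at 0 °C): 42.9 × 336.0 = 14414 J
q3 (heat water 0.0→20.9 °C): 42.9 × 4.19 × 20.9 = 3757 J
Total: 2901 + 14414 + 3757 = 21072 J = 21.1 kJ

q = 21.1 kJ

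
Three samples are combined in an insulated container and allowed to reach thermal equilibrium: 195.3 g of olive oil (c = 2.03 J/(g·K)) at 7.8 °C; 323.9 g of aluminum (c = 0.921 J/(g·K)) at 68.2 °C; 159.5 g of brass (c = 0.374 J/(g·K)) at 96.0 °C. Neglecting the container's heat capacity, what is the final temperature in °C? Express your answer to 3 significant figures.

T_f = 38.7 °C

Σ mᵢcᵢ(T − Tᵢ) = 0  ⇒  T = Σ mᵢcᵢTᵢ / Σ mᵢcᵢ
Σ mᵢcᵢ = 195.3×2.03 + 323.9×0.921 + 159.5×0.374 = 754.4239
Σ mᵢcᵢTᵢ = 396.459×7.8 + 298.3119×68.2 + 59.653×96.0 = 29164
T = 29164 / 754.4239 = 38.66 °C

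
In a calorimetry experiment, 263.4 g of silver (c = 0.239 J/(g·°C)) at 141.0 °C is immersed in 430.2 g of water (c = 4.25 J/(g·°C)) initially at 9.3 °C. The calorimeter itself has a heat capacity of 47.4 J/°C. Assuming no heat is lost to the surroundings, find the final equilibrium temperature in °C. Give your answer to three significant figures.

Heat lost by silver = heat gained by water + calorimeter.
(263.4)(0.239)(141.0 − T) = [(430.2)(4.25) + 47.4](T − 9.3)
62.9526 (141.0 − T) = 1875.75 (T − 9.3)
8876.3 − 62.9526 T = 1875.75 T − 17444
26320.3 = 1938.7026 T
T = 13.58 °C

T_f = 13.6 °C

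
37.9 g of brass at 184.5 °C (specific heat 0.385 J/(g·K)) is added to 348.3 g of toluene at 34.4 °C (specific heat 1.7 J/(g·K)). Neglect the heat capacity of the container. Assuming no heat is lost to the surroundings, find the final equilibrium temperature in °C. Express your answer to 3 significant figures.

Heat lost by brass = heat gained by toluene.
(37.9)(0.385)(184.5 − T) = (348.3)(1.7)(T − 34.4)
14.5915 (184.5 − T) = 592.11 (T − 34.4)
2692.1 − 14.5915 T = 592.11 T − 20369
23061.1 = 606.7015 T
T = 38.01 °C

T_f = 38.0 °C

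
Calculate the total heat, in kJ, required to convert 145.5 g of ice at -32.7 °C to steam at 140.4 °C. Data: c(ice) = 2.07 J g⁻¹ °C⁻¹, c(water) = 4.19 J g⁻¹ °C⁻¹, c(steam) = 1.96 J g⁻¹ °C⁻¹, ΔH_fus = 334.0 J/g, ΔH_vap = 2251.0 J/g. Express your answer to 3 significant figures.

q = 458 kJ

q1 (heat ice -32.7→0.0 °C): 145.5 × 2.07 × 32.7 = 9849 J
q2 (melt at 0 °C): 145.5 × 334.0 = 48597 J
q3 (heat water 0.0→100.0 °C): 145.5 × 4.19 × 100.0 = 60965 J
q4 (vaporize at 100 °C): 145.5 × 2251.0 = 327521 J
q5 (heat steam 100.0→140.4 °C): 145.5 × 1.96 × 40.4 = 11521 J
Total: 9849 + 48597 + 60965 + 327521 + 11521 = 458453 J = 458 kJ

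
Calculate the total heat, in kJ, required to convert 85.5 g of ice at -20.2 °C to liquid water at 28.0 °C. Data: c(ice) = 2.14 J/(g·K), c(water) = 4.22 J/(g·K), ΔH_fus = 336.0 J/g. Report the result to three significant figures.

q1 (heat ice -20.2→0.0 °C): 85.5 × 2.14 × 20.2 = 3696 J
q2 (melt at 0 °C): 85.5 × 336.0 = 28728 J
q3 (heat water 0.0→28.0 °C): 85.5 × 4.22 × 28.0 = 10103 J
Total: 3696 + 28728 + 10103 = 42527 J = 42.5 kJ

q = 42.5 kJ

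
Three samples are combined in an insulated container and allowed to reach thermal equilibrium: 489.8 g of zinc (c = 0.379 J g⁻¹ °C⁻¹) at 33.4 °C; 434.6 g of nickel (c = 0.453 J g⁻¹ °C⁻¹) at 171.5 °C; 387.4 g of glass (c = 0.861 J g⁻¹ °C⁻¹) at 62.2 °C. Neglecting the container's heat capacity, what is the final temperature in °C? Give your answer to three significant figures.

T_f = 84.8 °C

Σ mᵢcᵢ(T − Tᵢ) = 0  ⇒  T = Σ mᵢcᵢTᵢ / Σ mᵢcᵢ
Σ mᵢcᵢ = 489.8×0.379 + 434.6×0.453 + 387.4×0.861 = 716.0594
Σ mᵢcᵢTᵢ = 185.6342×33.4 + 196.8738×171.5 + 333.5514×62.2 = 60711
T = 60711 / 716.0594 = 84.78 °C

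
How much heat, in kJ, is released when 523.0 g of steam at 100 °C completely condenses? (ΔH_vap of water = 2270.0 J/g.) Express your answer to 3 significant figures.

q = m × ΔH_vap = 523.0 × 2270.0 = 1187000 J = 1190 kJ

q = 1190 kJ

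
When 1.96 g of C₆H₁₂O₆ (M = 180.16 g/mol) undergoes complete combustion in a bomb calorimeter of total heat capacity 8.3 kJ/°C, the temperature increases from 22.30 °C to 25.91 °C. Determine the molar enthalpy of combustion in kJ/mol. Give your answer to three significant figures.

ΔH = -2750 kJ/mol

ΔT = 25.91 − 22.30 = 3.61 °C
q_cal = C_cal × ΔT = 8.3 × 3.61 = 29.963 kJ
n = 1.96 / 180.16 = 0.01088 mol
q_rxn = −q_cal = -29.963 kJ
ΔH = -29.963 / 0.01088 = -2754 kJ/mol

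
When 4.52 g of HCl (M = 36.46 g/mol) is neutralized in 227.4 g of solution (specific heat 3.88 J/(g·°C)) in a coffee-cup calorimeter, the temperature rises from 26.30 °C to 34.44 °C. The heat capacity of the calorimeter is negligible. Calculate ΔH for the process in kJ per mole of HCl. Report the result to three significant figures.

|ΔT| = |34.44 − 26.30| = 8.14 °C
|q_surr| = (227.4 × 3.88) × 8.14 = 882.312 × 8.14 = 7182 J
n(HCl) = 4.52 / 36.46 = 0.1240 mol
Temperature rose, so q_rxn = −|q_surr| = -7.182 kJ
ΔH = q_rxn / n = -57.92 kJ/mol

ΔH = -57.9 kJ/mol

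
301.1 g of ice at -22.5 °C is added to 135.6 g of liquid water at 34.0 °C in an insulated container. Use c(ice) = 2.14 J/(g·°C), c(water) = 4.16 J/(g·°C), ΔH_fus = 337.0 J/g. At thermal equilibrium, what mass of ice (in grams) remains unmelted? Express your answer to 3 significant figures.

m_ice remaining = 287 g

Heat to warm all ice to 0 °C: 301.1×2.14×22.5 = 14498 J
Heat released by water cooling to 0 °C: 135.6×4.16×34.0 = 19179 J
19179 J < 14498 + 301.1×337.0 = 115968.7 J, so not all ice melts; final T = 0 °C.
Heat left for melting: 19179 − 14498 = 4681 J
Mass melted = 4681 / 337.0 = 13.89 g
Ice remaining = 301.1 − 13.89 = 287.21 g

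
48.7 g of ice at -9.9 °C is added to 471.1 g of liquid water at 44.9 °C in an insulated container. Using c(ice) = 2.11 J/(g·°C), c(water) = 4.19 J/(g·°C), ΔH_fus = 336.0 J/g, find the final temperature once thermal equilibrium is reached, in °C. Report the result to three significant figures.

Heat to bring ice to 0 °C and melt it: q₁ = 48.7×2.11×9.9 + 48.7×336.0 = 17380 J
Heat the water can supply cooling to 0 °C: 471.1×4.19×44.9 = 88628.5 J > q₁, so all ice melts.
Energy balance: 471.1×4.19×(44.9 − T) = 17380 + 48.7×4.19×(T − 0)
1973.909(44.9 − T) = 17380 + 204.053 T
88628.5 − 17380 = 2177.962 T
T = 71248.5 / 2177.962 = 32.71 °C

T_f = 32.7 °C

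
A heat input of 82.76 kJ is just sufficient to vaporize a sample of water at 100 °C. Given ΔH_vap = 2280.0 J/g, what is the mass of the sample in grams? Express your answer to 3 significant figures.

m = q / ΔH_vap = 82760 J / 2280.0 J/g = 36.3 g

m = 36.3 g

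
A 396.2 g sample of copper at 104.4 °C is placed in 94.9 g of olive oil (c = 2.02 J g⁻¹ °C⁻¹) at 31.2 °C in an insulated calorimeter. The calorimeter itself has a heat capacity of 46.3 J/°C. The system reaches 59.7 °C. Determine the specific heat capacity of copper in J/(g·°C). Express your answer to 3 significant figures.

q_gained = (94.9 × 2.02 + 46.3) × (59.7 − 31.2) = 6783 J
q_lost = 396.2 × c × (104.4 − 59.7) = 17710.14 c
Set equal: c = 6783 / 17710.14 = 0.383 J/(g·°C)

c = 0.383 J/(g·°C)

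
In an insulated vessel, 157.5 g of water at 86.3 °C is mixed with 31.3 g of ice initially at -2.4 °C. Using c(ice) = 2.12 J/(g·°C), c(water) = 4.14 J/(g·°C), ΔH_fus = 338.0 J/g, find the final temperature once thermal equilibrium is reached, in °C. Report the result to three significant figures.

T_f = 58.3 °C

Heat to bring ice to 0 °C and melt it: q₁ = 31.3×2.12×2.4 + 31.3×338.0 = 10739 J
Heat the water can supply cooling to 0 °C: 157.5×4.14×86.3 = 56271.9 J > q₁, so all ice melts.
Energy balance: 157.5×4.14×(86.3 − T) = 10739 + 31.3×4.14×(T − 0)
652.05(86.3 − T) = 10739 + 129.582 T
56271.9 − 10739 = 781.632 T
T = 45532.9 / 781.632 = 58.25 °C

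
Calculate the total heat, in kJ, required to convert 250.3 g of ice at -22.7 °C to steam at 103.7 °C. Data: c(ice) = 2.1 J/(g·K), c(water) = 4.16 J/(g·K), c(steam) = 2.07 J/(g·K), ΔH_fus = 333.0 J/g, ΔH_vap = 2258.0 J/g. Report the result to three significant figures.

q = 767 kJ

q1 (heat ice -22.7→0.0 °C): 250.3 × 2.1 × 22.7 = 11932 J
q2 (melt at 0 °C): 250.3 × 333.0 = 83350 J
q3 (heat water 0.0→100.0 °C): 250.3 × 4.16 × 100.0 = 104125 J
q4 (vaporize at 100 °C): 250.3 × 2258.0 = 565177 J
q5 (heat steam 100.0→103.7 °C): 250.3 × 2.07 × 3.7 = 1917 J
Total: 11932 + 83350 + 104125 + 565177 + 1917 = 766501 J = 767 kJ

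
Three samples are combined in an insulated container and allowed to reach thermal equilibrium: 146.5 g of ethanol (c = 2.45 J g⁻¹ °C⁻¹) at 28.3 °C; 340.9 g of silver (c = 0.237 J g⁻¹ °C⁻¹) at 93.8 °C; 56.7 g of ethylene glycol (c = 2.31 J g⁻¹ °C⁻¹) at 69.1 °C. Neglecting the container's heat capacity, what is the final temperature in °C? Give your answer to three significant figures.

Σ mᵢcᵢ(T − Tᵢ) = 0  ⇒  T = Σ mᵢcᵢTᵢ / Σ mᵢcᵢ
Σ mᵢcᵢ = 146.5×2.45 + 340.9×0.237 + 56.7×2.31 = 570.6953
Σ mᵢcᵢTᵢ = 358.925×28.3 + 80.7933×93.8 + 130.977×69.1 = 26786
T = 26786 / 570.6953 = 46.94 °C

T_f = 46.9 °C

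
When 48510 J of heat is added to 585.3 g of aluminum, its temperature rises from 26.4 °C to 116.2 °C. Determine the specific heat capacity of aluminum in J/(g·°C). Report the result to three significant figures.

c = q / (m ΔT) = 48510 / (585.3 × 89.8)
c = 48510 / 52559.94 = 0.923 J/(g·°C)

c = 0.923 J/(g·°C)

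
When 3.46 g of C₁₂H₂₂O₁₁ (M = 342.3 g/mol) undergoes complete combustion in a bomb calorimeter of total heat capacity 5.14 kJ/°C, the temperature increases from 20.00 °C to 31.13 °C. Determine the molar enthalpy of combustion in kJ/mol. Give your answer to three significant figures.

ΔT = 31.13 − 20.00 = 11.13 °C
q_cal = C_cal × ΔT = 5.14 × 11.13 = 57.2082 kJ
n = 3.46 / 342.3 = 0.01011 mol
q_rxn = −q_cal = -57.2082 kJ
ΔH = -57.2082 / 0.01011 = -5659 kJ/mol

ΔH = -5660 kJ/mol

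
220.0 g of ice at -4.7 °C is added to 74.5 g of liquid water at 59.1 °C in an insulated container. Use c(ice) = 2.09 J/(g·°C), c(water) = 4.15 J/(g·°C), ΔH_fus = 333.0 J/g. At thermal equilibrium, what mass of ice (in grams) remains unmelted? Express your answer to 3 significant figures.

Heat to warm all ice to 0 °C: 220.0×2.09×4.7 = 2161.1 J
Heat released by water cooling to 0 °C: 74.5×4.15×59.1 = 18272 J
18272 J < 2161.1 + 220.0×333.0 = 75421.1 J, so not all ice melts; final T = 0 °C.
Heat left for melting: 18272 − 2161.1 = 16110.9 J
Mass melted = 16110.9 / 333.0 = 48.38 g
Ice remaining = 220.0 − 48.38 = 171.62 g

m_ice remaining = 172 g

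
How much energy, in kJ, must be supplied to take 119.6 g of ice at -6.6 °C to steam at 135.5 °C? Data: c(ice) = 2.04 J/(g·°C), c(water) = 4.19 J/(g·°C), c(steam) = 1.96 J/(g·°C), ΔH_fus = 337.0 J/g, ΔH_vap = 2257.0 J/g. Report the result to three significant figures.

q = 370 kJ

q1 (heat ice -6.6→0.0 °C): 119.6 × 2.04 × 6.6 = 1610 J
q2 (melt at 0 °C): 119.6 × 337.0 = 40305 J
q3 (heat water 0.0→100.0 °C): 119.6 × 4.19 × 100.0 = 50112 J
q4 (vaporize at 100 °C): 119.6 × 2257.0 = 269937 J
q5 (heat steam 100.0→135.5 °C): 119.6 × 1.96 × 35.5 = 8322 J
Total: 1610 + 40305 + 50112 + 269937 + 8322 = 370286 J = 370 kJ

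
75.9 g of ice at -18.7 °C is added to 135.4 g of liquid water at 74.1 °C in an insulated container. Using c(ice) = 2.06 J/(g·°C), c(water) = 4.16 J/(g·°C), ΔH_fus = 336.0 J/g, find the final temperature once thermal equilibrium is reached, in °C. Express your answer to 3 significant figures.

Heat to bring ice to 0 °C and melt it: q₁ = 75.9×2.06×18.7 + 75.9×336.0 = 28426 J
Heat the water can supply cooling to 0 °C: 135.4×4.16×74.1 = 41737.9 J > q₁, so all ice melts.
Energy balance: 135.4×4.16×(74.1 − T) = 28426 + 75.9×4.16×(T − 0)
563.264(74.1 − T) = 28426 + 315.744 T
41737.9 − 28426 = 879.008 T
T = 13311.9 / 879.008 = 15.14 °C

T_f = 15.1 °C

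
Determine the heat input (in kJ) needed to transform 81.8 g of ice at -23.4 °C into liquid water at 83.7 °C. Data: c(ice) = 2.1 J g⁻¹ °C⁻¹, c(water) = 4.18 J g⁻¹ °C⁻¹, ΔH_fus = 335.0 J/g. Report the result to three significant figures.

q1 (heat ice -23.4→0.0 °C): 81.8 × 2.1 × 23.4 = 4020 J
q2 (melt at 0 °C): 81.8 × 335.0 = 27403 J
q3 (heat water 0.0→83.7 °C): 81.8 × 4.18 × 83.7 = 28619 J
Total: 4020 + 27403 + 28619 = 60042 J = 60.0 kJ

q = 60.0 kJ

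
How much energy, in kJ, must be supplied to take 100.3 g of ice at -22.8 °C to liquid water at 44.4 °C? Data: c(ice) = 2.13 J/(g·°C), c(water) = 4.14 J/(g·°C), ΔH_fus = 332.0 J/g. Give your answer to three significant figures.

q1 (heat ice -22.8→0.0 °C): 100.3 × 2.13 × 22.8 = 4871 J
q2 (melt at 0 °C): 100.3 × 332.0 = 33300 J
q3 (heat water 0.0→44.4 °C): 100.3 × 4.14 × 44.4 = 18437 J
Total: 4871 + 33300 + 18437 = 56608 J = 56.6 kJ

q = 56.6 kJ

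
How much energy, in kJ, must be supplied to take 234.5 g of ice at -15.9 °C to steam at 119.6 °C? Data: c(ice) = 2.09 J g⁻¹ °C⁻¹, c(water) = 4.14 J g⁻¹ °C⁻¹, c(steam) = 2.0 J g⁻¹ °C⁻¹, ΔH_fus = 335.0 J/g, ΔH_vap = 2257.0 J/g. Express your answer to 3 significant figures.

q1 (heat ice -15.9→0.0 °C): 234.5 × 2.09 × 15.9 = 7793 J
q2 (melt at 0 °C): 234.5 × 335.0 = 78558 J
q3 (heat water 0.0→100.0 °C): 234.5 × 4.14 × 100.0 = 97083 J
q4 (vaporize at 100 °C): 234.5 × 2257.0 = 529267 J
q5 (heat steam 100.0→119.6 °C): 234.5 × 2.0 × 19.6 = 9192 J
Total: 7793 + 78558 + 97083 + 529267 + 9192 = 721893 J = 722 kJ

q = 722 kJ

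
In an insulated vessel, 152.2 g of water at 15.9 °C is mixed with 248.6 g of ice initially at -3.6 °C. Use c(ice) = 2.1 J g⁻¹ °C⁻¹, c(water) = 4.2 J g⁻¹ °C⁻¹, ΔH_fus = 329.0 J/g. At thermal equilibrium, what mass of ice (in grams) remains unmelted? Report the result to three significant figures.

m_ice remaining = 223 g

Heat to warm all ice to 0 °C: 248.6×2.1×3.6 = 1879.4 J
Heat released by water cooling to 0 °C: 152.2×4.2×15.9 = 10164 J
10164 J < 1879.4 + 248.6×329.0 = 83668.8 J, so not all ice melts; final T = 0 °C.
Heat left for melting: 10164 − 1879.4 = 8284.6 J
Mass melted = 8284.6 / 329.0 = 25.18 g
Ice remaining = 248.6 − 25.18 = 223.42 g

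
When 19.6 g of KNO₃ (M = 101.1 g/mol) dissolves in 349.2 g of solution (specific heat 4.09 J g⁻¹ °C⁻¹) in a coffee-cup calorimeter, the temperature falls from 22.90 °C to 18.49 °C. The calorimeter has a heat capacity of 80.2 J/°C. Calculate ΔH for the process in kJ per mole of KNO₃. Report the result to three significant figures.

|ΔT| = |18.49 − 22.90| = 4.41 °C
|q_surr| = (349.2 × 4.09 + 80.2) × 4.41 = 1508.428 × 4.41 = 6652 J
n(KNO₃) = 19.6 / 101.1 = 0.1939 mol
Temperature fell, so q_rxn = +|q_surr| = 6.652 kJ
ΔH = q_rxn / n = 34.31 kJ/mol

ΔH = 34.3 kJ/mol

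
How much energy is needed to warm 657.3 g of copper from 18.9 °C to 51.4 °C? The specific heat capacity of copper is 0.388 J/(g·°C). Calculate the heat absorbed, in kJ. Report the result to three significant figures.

q = 8.29 kJ

q = m c ΔT = 657.3 × 0.388 × (51.4 − 18.9)
q = 657.3 × 0.388 × 32.5 = 8289 J = 8.29 kJ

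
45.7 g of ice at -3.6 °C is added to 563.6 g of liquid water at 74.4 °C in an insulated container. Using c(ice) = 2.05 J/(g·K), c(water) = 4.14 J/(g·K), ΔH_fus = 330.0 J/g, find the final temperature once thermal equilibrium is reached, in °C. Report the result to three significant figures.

T_f = 62.7 °C

Heat to bring ice to 0 °C and melt it: q₁ = 45.7×2.05×3.6 + 45.7×330.0 = 15418 J
Heat the water can supply cooling to 0 °C: 563.6×4.14×74.4 = 173598 J > q₁, so all ice melts.
Energy balance: 563.6×4.14×(74.4 − T) = 15418 + 45.7×4.14×(T − 0)
2333.304(74.4 − T) = 15418 + 189.198 T
173598 − 15418 = 2522.502 T
T = 158180 / 2522.502 = 62.71 °C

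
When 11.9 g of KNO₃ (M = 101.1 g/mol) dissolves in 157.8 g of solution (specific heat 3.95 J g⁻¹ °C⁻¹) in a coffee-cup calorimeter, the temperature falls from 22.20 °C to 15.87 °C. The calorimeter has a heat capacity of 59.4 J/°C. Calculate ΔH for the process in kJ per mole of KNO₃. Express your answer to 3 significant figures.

ΔH = 36.7 kJ/mol

|ΔT| = |15.87 − 22.20| = 6.33 °C
|q_surr| = (157.8 × 3.95 + 59.4) × 6.33 = 682.71 × 6.33 = 4322 J
n(KNO₃) = 11.9 / 101.1 = 0.1177 mol
Temperature fell, so q_rxn = +|q_surr| = 4.322 kJ
ΔH = q_rxn / n = 36.72 kJ/mol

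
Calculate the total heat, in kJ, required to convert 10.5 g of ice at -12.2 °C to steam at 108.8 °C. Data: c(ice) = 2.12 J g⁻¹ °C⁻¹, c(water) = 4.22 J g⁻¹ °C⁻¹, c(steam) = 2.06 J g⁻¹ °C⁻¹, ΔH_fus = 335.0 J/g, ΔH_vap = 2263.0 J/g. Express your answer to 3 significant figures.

q1 (heat ice -12.2→0.0 °C): 10.5 × 2.12 × 12.2 = 272 J
q2 (melt at 0 °C): 10.5 × 335.0 = 3518 J
q3 (heat water 0.0→100.0 °C): 10.5 × 4.22 × 100.0 = 4431 J
q4 (vaporize at 100 °C): 10.5 × 2263.0 = 23762 J
q5 (heat steam 100.0→108.8 °C): 10.5 × 2.06 × 8.8 = 190 J
Total: 272 + 3518 + 4431 + 23762 + 190 = 32173 J = 32.2 kJ

q = 32.2 kJ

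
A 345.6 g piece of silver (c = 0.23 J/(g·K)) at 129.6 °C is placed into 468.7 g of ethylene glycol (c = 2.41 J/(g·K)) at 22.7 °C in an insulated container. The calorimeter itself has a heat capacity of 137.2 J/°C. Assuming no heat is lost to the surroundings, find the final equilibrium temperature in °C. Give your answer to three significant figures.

Heat lost by silver = heat gained by ethylene glycol + calorimeter.
(345.6)(0.23)(129.6 − T) = [(468.7)(2.41) + 137.2](T − 22.7)
79.488 (129.6 − T) = 1266.767 (T − 22.7)
10302 − 79.488 T = 1266.767 T − 28756
39058 = 1346.255 T
T = 29.01 °C

T_f = 29.0 °C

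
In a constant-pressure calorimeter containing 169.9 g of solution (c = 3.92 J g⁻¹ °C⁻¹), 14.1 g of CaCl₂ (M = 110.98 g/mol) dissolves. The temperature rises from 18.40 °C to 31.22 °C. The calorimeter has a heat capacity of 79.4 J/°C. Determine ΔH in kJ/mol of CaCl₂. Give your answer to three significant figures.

ΔH = -75.2 kJ/mol

|ΔT| = |31.22 − 18.40| = 12.82 °C
|q_surr| = (169.9 × 3.92 + 79.4) × 12.82 = 745.408 × 12.82 = 9556 J
n(CaCl₂) = 14.1 / 110.98 = 0.1270 mol
Temperature rose, so q_rxn = −|q_surr| = -9.556 kJ
ΔH = q_rxn / n = -75.24 kJ/mol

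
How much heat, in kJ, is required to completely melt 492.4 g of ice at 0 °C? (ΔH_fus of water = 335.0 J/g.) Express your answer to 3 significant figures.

q = m × ΔH_fus = 492.4 × 335.0 = 165000 J = 165 kJ

q = 165 kJ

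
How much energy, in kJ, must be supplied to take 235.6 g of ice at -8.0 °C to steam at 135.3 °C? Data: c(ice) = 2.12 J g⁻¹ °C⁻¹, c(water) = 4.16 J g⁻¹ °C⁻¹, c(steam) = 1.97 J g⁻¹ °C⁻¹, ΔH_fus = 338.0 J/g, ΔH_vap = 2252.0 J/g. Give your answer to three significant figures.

q = 729 kJ

q1 (heat ice -8.0→0.0 °C): 235.6 × 2.12 × 8.0 = 3996 J
q2 (melt at 0 °C): 235.6 × 338.0 = 79633 J
q3 (heat water 0.0→100.0 °C): 235.6 × 4.16 × 100.0 = 98010 J
q4 (vaporize at 100 °C): 235.6 × 2252.0 = 530571 J
q5 (heat steam 100.0→135.3 °C): 235.6 × 1.97 × 35.3 = 16384 J
Total: 3996 + 79633 + 98010 + 530571 + 16384 = 728594 J = 729 kJ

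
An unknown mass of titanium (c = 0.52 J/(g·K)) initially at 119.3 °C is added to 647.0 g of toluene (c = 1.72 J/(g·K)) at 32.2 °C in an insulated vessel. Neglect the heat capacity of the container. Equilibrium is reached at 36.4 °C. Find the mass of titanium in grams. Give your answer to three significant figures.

m = 108 g

q_gained = (647.0 × 1.72) × (36.4 − 32.2) = 4674 J
q_lost = m × 0.52 × (119.3 − 36.4) = 43.108 m
m = 4674 / 43.108 = 108 g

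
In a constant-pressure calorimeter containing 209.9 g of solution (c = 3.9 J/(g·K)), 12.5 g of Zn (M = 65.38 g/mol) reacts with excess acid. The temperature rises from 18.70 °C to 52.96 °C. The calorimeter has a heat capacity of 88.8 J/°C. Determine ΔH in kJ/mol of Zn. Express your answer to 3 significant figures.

|ΔT| = |52.96 − 18.70| = 34.26 °C
|q_surr| = (209.9 × 3.9 + 88.8) × 34.26 = 907.41 × 34.26 = 31090 J
n(Zn) = 12.5 / 65.38 = 0.1912 mol
Temperature rose, so q_rxn = −|q_surr| = -31.09 kJ
ΔH = q_rxn / n = -162.6 kJ/mol

ΔH = -163 kJ/mol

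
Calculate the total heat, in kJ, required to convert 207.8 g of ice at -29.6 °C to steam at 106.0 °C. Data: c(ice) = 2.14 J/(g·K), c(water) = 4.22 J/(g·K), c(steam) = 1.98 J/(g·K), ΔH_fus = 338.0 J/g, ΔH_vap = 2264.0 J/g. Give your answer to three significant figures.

q1 (heat ice -29.6→0.0 °C): 207.8 × 2.14 × 29.6 = 13163 J
q2 (melt at 0 °C): 207.8 × 338.0 = 70236 J
q3 (heat water 0.0→100.0 °C): 207.8 × 4.22 × 100.0 = 87692 J
q4 (vaporize at 100 °C): 207.8 × 2264.0 = 470459 J
q5 (heat steam 100.0→106.0 °C): 207.8 × 1.98 × 6.0 = 2469 J
Total: 13163 + 70236 + 87692 + 470459 + 2469 = 644019 J = 644 kJ

q = 644 kJ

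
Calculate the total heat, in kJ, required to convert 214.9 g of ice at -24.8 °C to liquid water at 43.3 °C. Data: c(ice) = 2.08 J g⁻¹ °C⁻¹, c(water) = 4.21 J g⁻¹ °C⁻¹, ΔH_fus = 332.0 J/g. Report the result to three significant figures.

q = 122 kJ

q1 (heat ice -24.8→0.0 °C): 214.9 × 2.08 × 24.8 = 11085 J
q2 (melt at 0 °C): 214.9 × 332.0 = 71347 J
q3 (heat water 0.0→43.3 °C): 214.9 × 4.21 × 43.3 = 39175 J
Total: 11085 + 71347 + 39175 = 121607 J = 122 kJ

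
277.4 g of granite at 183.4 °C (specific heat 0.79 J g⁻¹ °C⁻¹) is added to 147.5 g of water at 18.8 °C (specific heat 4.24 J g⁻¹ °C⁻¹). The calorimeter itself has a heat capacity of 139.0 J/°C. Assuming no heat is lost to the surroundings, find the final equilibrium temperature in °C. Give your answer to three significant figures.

T_f = 55.5 °C

Heat lost by granite = heat gained by water + calorimeter.
(277.4)(0.79)(183.4 − T) = [(147.5)(4.24) + 139.0](T − 18.8)
219.146 (183.4 − T) = 764.4 (T − 18.8)
40191 − 219.146 T = 764.4 T − 14371
54562 = 983.546 T
T = 55.47 °C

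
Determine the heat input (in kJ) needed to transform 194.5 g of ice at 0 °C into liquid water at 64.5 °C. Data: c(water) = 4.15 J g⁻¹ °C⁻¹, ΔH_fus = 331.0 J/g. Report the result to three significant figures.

q1 (melt at 0 °C): 194.5 × 331.0 = 64380 J
q2 (heat water 0.0→64.5 °C): 194.5 × 4.15 × 64.5 = 52063 J
Total: 64380 + 52063 = 116443 J = 116 kJ

q = 116 kJ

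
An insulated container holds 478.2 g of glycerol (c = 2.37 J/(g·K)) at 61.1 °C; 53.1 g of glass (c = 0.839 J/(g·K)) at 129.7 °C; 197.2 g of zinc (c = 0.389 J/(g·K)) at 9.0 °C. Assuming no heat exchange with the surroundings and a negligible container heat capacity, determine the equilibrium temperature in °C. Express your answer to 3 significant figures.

T_f = 60.4 °C

Σ mᵢcᵢ(T − Tᵢ) = 0  ⇒  T = Σ mᵢcᵢTᵢ / Σ mᵢcᵢ
Σ mᵢcᵢ = 478.2×2.37 + 53.1×0.839 + 197.2×0.389 = 1254.5957
Σ mᵢcᵢTᵢ = 1133.334×61.1 + 44.5509×129.7 + 76.7108×9.0 = 75715
T = 75715 / 1254.5957 = 60.35 °C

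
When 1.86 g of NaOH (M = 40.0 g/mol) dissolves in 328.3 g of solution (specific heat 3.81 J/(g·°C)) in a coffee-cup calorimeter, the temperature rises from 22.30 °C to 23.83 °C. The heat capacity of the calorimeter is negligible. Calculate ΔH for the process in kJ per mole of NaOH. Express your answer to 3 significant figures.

|ΔT| = |23.83 − 22.30| = 1.53 °C
|q_surr| = (328.3 × 3.81) × 1.53 = 1250.823 × 1.53 = 1914 J
n(NaOH) = 1.86 / 40.0 = 0.04650 mol
Temperature rose, so q_rxn = −|q_surr| = -1.914 kJ
ΔH = q_rxn / n = -41.16 kJ/mol

ΔH = -41.2 kJ/mol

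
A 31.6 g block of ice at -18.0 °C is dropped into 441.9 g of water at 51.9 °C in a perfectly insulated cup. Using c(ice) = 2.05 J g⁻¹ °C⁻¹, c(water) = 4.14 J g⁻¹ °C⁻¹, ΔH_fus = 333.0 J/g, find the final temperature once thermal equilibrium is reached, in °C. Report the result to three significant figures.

T_f = 42.5 °C

Heat to bring ice to 0 °C and melt it: q₁ = 31.6×2.05×18.0 + 31.6×333.0 = 11689 J
Heat the water can supply cooling to 0 °C: 441.9×4.14×51.9 = 94949.3 J > q₁, so all ice melts.
Energy balance: 441.9×4.14×(51.9 − T) = 11689 + 31.6×4.14×(T − 0)
1829.466(51.9 − T) = 11689 + 130.824 T
94949.3 − 11689 = 1960.290 T
T = 83260.3 / 1960.290 = 42.47 °C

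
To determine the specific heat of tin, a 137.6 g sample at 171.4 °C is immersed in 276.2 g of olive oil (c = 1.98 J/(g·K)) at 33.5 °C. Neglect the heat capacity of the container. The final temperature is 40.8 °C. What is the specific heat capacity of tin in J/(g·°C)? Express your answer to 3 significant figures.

c = 0.222 J/(g·°C)

q_gained = (276.2 × 1.98) × (40.8 − 33.5) = 3992 J
q_lost = 137.6 × c × (171.4 − 40.8) = 17970.56 c
Set equal: c = 3992 / 17970.56 = 0.222 J/(g·°C)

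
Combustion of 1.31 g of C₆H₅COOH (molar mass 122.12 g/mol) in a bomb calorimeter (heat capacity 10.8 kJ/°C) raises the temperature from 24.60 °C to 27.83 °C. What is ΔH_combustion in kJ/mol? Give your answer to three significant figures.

ΔT = 27.83 − 24.60 = 3.23 °C
q_cal = C_cal × ΔT = 10.8 × 3.23 = 34.884 kJ
n = 1.31 / 122.12 = 0.01073 mol
q_rxn = −q_cal = -34.884 kJ
ΔH = -34.884 / 0.01073 = -3251 kJ/mol

ΔH = -3250 kJ/mol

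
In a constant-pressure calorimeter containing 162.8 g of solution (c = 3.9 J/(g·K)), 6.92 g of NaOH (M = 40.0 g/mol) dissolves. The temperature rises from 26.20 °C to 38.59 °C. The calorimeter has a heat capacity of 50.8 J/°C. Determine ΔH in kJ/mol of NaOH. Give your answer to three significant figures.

|ΔT| = |38.59 − 26.20| = 12.39 °C
|q_surr| = (162.8 × 3.9 + 50.8) × 12.39 = 685.72 × 12.39 = 8496 J
n(NaOH) = 6.92 / 40.0 = 0.1730 mol
Temperature rose, so q_rxn = −|q_surr| = -8.496 kJ
ΔH = q_rxn / n = -49.11 kJ/mol

ΔH = -49.1 kJ/mol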